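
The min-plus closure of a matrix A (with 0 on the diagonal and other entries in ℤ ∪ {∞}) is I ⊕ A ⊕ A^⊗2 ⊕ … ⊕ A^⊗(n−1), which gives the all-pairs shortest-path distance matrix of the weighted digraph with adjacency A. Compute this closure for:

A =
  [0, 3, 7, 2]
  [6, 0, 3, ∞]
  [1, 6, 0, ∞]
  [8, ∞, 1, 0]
Closure =
  [0, 3, 3, 2]
  [4, 0, 3, 6]
  [1, 4, 0, 3]
  [2, 5, 1, 0]

This is the Floyd-Warshall all-pairs shortest-path computation. For each intermediate vertex k = 0, 1, …, 3, update dist[i][j] ← min(dist[i][j], dist[i][k] + dist[k][j]). The final matrix gives, for each (i, j), the minimum total weight of any directed path from i to j (possibly empty when i = j).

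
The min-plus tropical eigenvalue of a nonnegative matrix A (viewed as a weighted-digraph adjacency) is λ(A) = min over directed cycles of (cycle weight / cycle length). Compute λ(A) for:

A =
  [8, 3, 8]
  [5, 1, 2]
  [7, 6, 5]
λ(A) = 1

Enumerate directed cycles and compute their means (weight / length). Sample:
  cycle 0 → 0: weight = 8, length = 1, mean = 8/1 ≈ 8.000
  cycle 1 → 1: weight = 1, length = 1, mean = 1/1 ≈ 1.000
  cycle 2 → 2: weight = 5, length = 1, mean = 5/1 ≈ 5.000
  cycle 0 → 1 → 0: weight = 8, length = 2, mean = 8/2 ≈ 4.000
  cycle 0 → 2 → 0: weight = 15, length = 2, mean = 15/2 ≈ 7.500
  cycle 1 → 0 → 1: weight = 8, length = 2, mean = 8/2 ≈ 4.000
Minimum mean = 1.000, attained e.g. along the cycle 1 → 1 with weight 1 and length 1. So λ(A) = 1/1 = 1.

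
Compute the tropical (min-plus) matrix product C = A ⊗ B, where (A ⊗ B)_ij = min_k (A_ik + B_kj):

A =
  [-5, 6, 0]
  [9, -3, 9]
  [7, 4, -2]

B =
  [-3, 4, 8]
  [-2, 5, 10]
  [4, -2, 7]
A ⊗ B =
  [-8, -2, 3]
  [-5, 2, 7]
  [2, -4, 5]

Apply the min-plus product entry-by-entry:
  C[0][0] = min over k of (A[0][0] + B[0][0] = -5 + -3 = -8, A[0][1] + B[1][0] = 6 + -2 = 4, A[0][2] + B[2][0] = 0 + 4 = 4) = -8 (attained at k = 0)
  C[0][1] = min over k of (A[0][0] + B[0][1] = -5 + 4 = -1, A[0][1] + B[1][1] = 6 + 5 = 11, A[0][2] + B[2][1] = 0 + -2 = -2) = -2 (attained at k = 2)
  C[0][2] = min over k of (A[0][0] + B[0][2] = -5 + 8 = 3, A[0][1] + B[1][2] = 6 + 10 = 16, A[0][2] + B[2][2] = 0 + 7 = 7) = 3 (attained at k = 0)
  C[1][0] = min over k of (A[1][0] + B[0][0] = 9 + -3 = 6, A[1][1] + B[1][0] = -3 + -2 = -5, A[1][2] + B[2][0] = 9 + 4 = 13) = -5 (attained at k = 1)
  C[1][1] = min over k of (A[1][0] + B[0][1] = 9 + 4 = 13, A[1][1] + B[1][1] = -3 + 5 = 2, A[1][2] + B[2][1] = 9 + -2 = 7) = 2 (attained at k = 1)
  C[1][2] = min over k of (A[1][0] + B[0][2] = 9 + 8 = 17, A[1][1] + B[1][2] = -3 + 10 = 7, A[1][2] + B[2][2] = 9 + 7 = 16) = 7 (attained at k = 1)
  C[2][0] = min over k of (A[2][0] + B[0][0] = 7 + -3 = 4, A[2][1] + B[1][0] = 4 + -2 = 2, A[2][2] + B[2][0] = -2 + 4 = 2) = 2 (attained at k = 1)
  C[2][1] = min over k of (A[2][0] + B[0][1] = 7 + 4 = 11, A[2][1] + B[1][1] = 4 + 5 = 9, A[2][2] + B[2][1] = -2 + -2 = -4) = -4 (attained at k = 2)
  C[2][2] = min over k of (A[2][0] + B[0][2] = 7 + 8 = 15, A[2][1] + B[1][2] = 4 + 10 = 14, A[2][2] + B[2][2] = -2 + 7 = 5) = 5 (attained at k = 2)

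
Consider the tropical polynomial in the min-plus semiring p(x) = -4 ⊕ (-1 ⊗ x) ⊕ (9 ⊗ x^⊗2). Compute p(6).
p(6) = -4

A tropical monomial a ⊗ x^⊗i evaluates to a + i · x. Evaluating each term at x = 6:
  Term 0 contributes -4 + 0 · 6 = -4
  Term 1 contributes -1 + 1 · 6 = 5
  Term 2 contributes 9 + 2 · 6 = 21
p(6) = ⊕ of these = min[-4, 5, 21] = -4.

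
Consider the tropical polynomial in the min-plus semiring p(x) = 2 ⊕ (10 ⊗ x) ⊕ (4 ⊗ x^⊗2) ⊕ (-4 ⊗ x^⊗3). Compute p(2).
p(2) = 2

A tropical monomial a ⊗ x^⊗i evaluates to a + i · x. Evaluating each term at x = 2:
  Term 0 contributes 2 + 0 · 2 = 2
  Term 1 contributes 10 + 1 · 2 = 12
  Term 2 contributes 4 + 2 · 2 = 8
  Term 3 contributes -4 + 3 · 2 = 2
p(2) = ⊕ of these = min[2, 12, 8, 2] = 2.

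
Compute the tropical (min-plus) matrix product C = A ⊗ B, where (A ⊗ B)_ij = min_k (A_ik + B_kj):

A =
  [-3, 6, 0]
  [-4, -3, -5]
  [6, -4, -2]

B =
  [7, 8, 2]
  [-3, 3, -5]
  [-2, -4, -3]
A ⊗ B =
  [-2, -4, -3]
  [-7, -9, -8]
  [-7, -6, -9]

Apply the min-plus product entry-by-entry:
  C[0][0] = min over k of (A[0][0] + B[0][0] = -3 + 7 = 4, A[0][1] + B[1][0] = 6 + -3 = 3, A[0][2] + B[2][0] = 0 + -2 = -2) = -2 (attained at k = 2)
  C[0][1] = min over k of (A[0][0] + B[0][1] = -3 + 8 = 5, A[0][1] + B[1][1] = 6 + 3 = 9, A[0][2] + B[2][1] = 0 + -4 = -4) = -4 (attained at k = 2)
  C[0][2] = min over k of (A[0][0] + B[0][2] = -3 + 2 = -1, A[0][1] + B[1][2] = 6 + -5 = 1, A[0][2] + B[2][2] = 0 + -3 = -3) = -3 (attained at k = 2)
  C[1][0] = min over k of (A[1][0] + B[0][0] = -4 + 7 = 3, A[1][1] + B[1][0] = -3 + -3 = -6, A[1][2] + B[2][0] = -5 + -2 = -7) = -7 (attained at k = 2)
  C[1][1] = min over k of (A[1][0] + B[0][1] = -4 + 8 = 4, A[1][1] + B[1][1] = -3 + 3 = 0, A[1][2] + B[2][1] = -5 + -4 = -9) = -9 (attained at k = 2)
  C[1][2] = min over k of (A[1][0] + B[0][2] = -4 + 2 = -2, A[1][1] + B[1][2] = -3 + -5 = -8, A[1][2] + B[2][2] = -5 + -3 = -8) = -8 (attained at k = 1)
  C[2][0] = min over k of (A[2][0] + B[0][0] = 6 + 7 = 13, A[2][1] + B[1][0] = -4 + -3 = -7, A[2][2] + B[2][0] = -2 + -2 = -4) = -7 (attained at k = 1)
  C[2][1] = min over k of (A[2][0] + B[0][1] = 6 + 8 = 14, A[2][1] + B[1][1] = -4 + 3 = -1, A[2][2] + B[2][1] = -2 + -4 = -6) = -6 (attained at k = 2)
  C[2][2] = min over k of (A[2][0] + B[0][2] = 6 + 2 = 8, A[2][1] + B[1][2] = -4 + -5 = -9, A[2][2] + B[2][2] = -2 + -3 = -5) = -9 (attained at k = 1)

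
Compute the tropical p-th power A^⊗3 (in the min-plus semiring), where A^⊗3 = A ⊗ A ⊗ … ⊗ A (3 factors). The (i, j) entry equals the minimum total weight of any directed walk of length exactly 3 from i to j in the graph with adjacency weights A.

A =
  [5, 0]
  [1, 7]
A^⊗3 =
  [6, 1]
  [2, 6]

Each entry (A^⊗3)_ij equals the minimum over all length-3 walks i = v_0 → v_1 → … → v_3 = j of Σ_t A[v_t][v_{t+1}]. For example, for (i, j) = (0, 1) we minimise over 4 possible intermediate vertex sequences; the minimum is 1, attained along the walk 0 → 1 → 0 → 1.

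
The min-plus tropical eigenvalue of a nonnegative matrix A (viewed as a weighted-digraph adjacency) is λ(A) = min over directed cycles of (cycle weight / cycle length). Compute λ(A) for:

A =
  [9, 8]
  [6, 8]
λ(A) = 7

Enumerate directed cycles and compute their means (weight / length). Sample:
  cycle 0 → 0: weight = 9, length = 1, mean = 9/1 ≈ 9.000
  cycle 1 → 1: weight = 8, length = 1, mean = 8/1 ≈ 8.000
  cycle 0 → 1 → 0: weight = 14, length = 2, mean = 14/2 ≈ 7.000
  cycle 1 → 0 → 1: weight = 14, length = 2, mean = 14/2 ≈ 7.000
Minimum mean = 7.000, attained e.g. along the cycle 0 → 1 → 0 with weight 14 and length 2. So λ(A) = 14/2 = 7.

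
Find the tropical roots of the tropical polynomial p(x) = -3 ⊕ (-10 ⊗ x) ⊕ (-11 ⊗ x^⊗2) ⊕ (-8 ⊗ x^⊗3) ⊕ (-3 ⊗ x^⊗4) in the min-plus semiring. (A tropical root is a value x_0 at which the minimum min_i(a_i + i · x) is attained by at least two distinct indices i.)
Roots: {-5, -3, 1, 7}

Each tropical root is a break point of the lower envelope of the lines y = a_i + i · x (there are 5 lines, with slopes 0, 1, ..., 4). Only the lines that attain the minimum somewhere contribute to roots; other lines are dominated. Here the surviving (envelope) indices are i = 4, i = 3, i = 2, i = 1, i = 0.
Intersections between consecutive envelope lines give the roots: for adjacent envelope indices i < j the intersection is x = (a_i − a_j) / (j − i). Reading off the sorted break points: {-5, -3, 1, 7}.
Verification: at each break x_0, at least two indices attain the minimum of min_i(a_i + i · x_0).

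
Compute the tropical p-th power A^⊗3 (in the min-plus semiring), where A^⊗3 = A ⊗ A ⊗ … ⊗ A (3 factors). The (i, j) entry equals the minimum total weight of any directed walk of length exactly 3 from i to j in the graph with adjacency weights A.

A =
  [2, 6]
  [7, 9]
A^⊗3 =
  [6, 10]
  [11, 15]

Each entry (A^⊗3)_ij equals the minimum over all length-3 walks i = v_0 → v_1 → … → v_3 = j of Σ_t A[v_t][v_{t+1}]. For example, for (i, j) = (0, 1) we minimise over 4 possible intermediate vertex sequences; the minimum is 10, attained along the walk 0 → 0 → 0 → 1.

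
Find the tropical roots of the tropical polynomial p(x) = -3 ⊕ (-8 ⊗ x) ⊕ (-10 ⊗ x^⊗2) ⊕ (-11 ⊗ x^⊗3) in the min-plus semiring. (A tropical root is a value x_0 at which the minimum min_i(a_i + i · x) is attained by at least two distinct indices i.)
Roots: {1, 2, 5}

Each tropical root is a break point of the lower envelope of the lines y = a_i + i · x (there are 4 lines, with slopes 0, 1, ..., 3). Only the lines that attain the minimum somewhere contribute to roots; other lines are dominated. Here the surviving (envelope) indices are i = 3, i = 2, i = 1, i = 0.
Intersections between consecutive envelope lines give the roots: for adjacent envelope indices i < j the intersection is x = (a_i − a_j) / (j − i). Reading off the sorted break points: {1, 2, 5}.
Verification: at each break x_0, at least two indices attain the minimum of min_i(a_i + i · x_0).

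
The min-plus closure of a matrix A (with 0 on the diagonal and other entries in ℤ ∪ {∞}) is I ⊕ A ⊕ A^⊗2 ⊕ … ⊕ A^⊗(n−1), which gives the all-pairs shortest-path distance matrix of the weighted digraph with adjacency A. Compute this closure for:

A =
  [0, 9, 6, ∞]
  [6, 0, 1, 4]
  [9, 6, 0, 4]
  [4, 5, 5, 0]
Closure =
  [0, 9, 6, 10]
  [6, 0, 1, 4]
  [8, 6, 0, 4]
  [4, 5, 5, 0]

This is the Floyd-Warshall all-pairs shortest-path computation. For each intermediate vertex k = 0, 1, …, 3, update dist[i][j] ← min(dist[i][j], dist[i][k] + dist[k][j]). The final matrix gives, for each (i, j), the minimum total weight of any directed path from i to j (possibly empty when i = j).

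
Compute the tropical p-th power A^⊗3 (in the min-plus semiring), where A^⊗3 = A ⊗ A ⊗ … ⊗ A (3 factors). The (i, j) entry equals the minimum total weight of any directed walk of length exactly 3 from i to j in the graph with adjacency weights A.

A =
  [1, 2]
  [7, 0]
A^⊗3 =
  [3, 2]
  [7, 0]

Each entry (A^⊗3)_ij equals the minimum over all length-3 walks i = v_0 → v_1 → … → v_3 = j of Σ_t A[v_t][v_{t+1}]. For example, for (i, j) = (0, 1) we minimise over 4 possible intermediate vertex sequences; the minimum is 2, attained along the walk 0 → 1 → 1 → 1.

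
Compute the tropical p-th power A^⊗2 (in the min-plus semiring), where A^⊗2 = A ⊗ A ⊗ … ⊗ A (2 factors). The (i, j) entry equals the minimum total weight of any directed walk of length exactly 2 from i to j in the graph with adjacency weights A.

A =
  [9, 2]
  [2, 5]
A^⊗2 =
  [4, 7]
  [7, 4]

Each entry (A^⊗2)_ij equals the minimum over all length-2 walks i = v_0 → v_1 → … → v_2 = j of Σ_t A[v_t][v_{t+1}]. For example, for (i, j) = (0, 1) we minimise over 2 possible intermediate vertex sequences; the minimum is 7, attained along the walk 0 → 1 → 1.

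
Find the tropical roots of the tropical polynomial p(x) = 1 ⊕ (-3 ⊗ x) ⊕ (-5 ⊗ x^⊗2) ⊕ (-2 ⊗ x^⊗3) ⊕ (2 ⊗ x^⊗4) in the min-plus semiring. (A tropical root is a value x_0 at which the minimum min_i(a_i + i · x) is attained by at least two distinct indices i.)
Roots: {-4, -3, 2, 4}

Each tropical root is a break point of the lower envelope of the lines y = a_i + i · x (there are 5 lines, with slopes 0, 1, ..., 4). Only the lines that attain the minimum somewhere contribute to roots; other lines are dominated. Here the surviving (envelope) indices are i = 4, i = 3, i = 2, i = 1, i = 0.
Intersections between consecutive envelope lines give the roots: for adjacent envelope indices i < j the intersection is x = (a_i − a_j) / (j − i). Reading off the sorted break points: {-4, -3, 2, 4}.
Verification: at each break x_0, at least two indices attain the minimum of min_i(a_i + i · x_0).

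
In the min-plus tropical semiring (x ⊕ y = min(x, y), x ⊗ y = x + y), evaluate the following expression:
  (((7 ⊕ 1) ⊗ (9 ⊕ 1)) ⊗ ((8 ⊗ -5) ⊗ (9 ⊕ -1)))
(((7 ⊕ 1) ⊗ (9 ⊕ 1)) ⊗ ((8 ⊗ -5) ⊗ (9 ⊕ -1))) = 4

Expand innermost to outermost. Recall ⊕ takes the minimum of its arguments and ⊗ takes their sum. Working out the expression (((7 ⊕ 1) ⊗ (9 ⊕ 1)) ⊗ ((8 ⊗ -5) ⊗ (9 ⊕ -1))) gives 4.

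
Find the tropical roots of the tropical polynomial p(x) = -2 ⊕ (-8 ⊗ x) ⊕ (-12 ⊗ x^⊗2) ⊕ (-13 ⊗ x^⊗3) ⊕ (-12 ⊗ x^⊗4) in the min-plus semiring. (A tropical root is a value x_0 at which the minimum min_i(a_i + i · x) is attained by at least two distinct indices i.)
Roots: {-1, 1, 4, 6}

Each tropical root is a break point of the lower envelope of the lines y = a_i + i · x (there are 5 lines, with slopes 0, 1, ..., 4). Only the lines that attain the minimum somewhere contribute to roots; other lines are dominated. Here the surviving (envelope) indices are i = 4, i = 3, i = 2, i = 1, i = 0.
Intersections between consecutive envelope lines give the roots: for adjacent envelope indices i < j the intersection is x = (a_i − a_j) / (j − i). Reading off the sorted break points: {-1, 1, 4, 6}.
Verification: at each break x_0, at least two indices attain the minimum of min_i(a_i + i · x_0).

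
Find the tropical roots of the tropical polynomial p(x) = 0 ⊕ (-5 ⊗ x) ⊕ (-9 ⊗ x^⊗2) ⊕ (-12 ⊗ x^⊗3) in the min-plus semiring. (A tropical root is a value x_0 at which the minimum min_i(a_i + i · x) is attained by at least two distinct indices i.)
Roots: {3, 4, 5}

Each tropical root is a break point of the lower envelope of the lines y = a_i + i · x (there are 4 lines, with slopes 0, 1, ..., 3). Only the lines that attain the minimum somewhere contribute to roots; other lines are dominated. Here the surviving (envelope) indices are i = 3, i = 2, i = 1, i = 0.
Intersections between consecutive envelope lines give the roots: for adjacent envelope indices i < j the intersection is x = (a_i − a_j) / (j − i). Reading off the sorted break points: {3, 4, 5}.
Verification: at each break x_0, at least two indices attain the minimum of min_i(a_i + i · x_0).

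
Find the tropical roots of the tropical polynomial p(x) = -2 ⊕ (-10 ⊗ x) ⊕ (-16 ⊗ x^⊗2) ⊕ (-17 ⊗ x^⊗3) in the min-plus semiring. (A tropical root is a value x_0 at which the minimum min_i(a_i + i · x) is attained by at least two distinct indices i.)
Roots: {1, 6, 8}

Each tropical root is a break point of the lower envelope of the lines y = a_i + i · x (there are 4 lines, with slopes 0, 1, ..., 3). Only the lines that attain the minimum somewhere contribute to roots; other lines are dominated. Here the surviving (envelope) indices are i = 3, i = 2, i = 1, i = 0.
Intersections between consecutive envelope lines give the roots: for adjacent envelope indices i < j the intersection is x = (a_i − a_j) / (j − i). Reading off the sorted break points: {1, 6, 8}.
Verification: at each break x_0, at least two indices attain the minimum of min_i(a_i + i · x_0).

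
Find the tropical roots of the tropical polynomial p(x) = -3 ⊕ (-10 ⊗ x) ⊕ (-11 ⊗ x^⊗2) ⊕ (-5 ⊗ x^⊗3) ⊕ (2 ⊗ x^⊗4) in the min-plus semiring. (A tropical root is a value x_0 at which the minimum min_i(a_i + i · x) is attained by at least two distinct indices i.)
Roots: {-7, -6, 1, 7}

Each tropical root is a break point of the lower envelope of the lines y = a_i + i · x (there are 5 lines, with slopes 0, 1, ..., 4). Only the lines that attain the minimum somewhere contribute to roots; other lines are dominated. Here the surviving (envelope) indices are i = 4, i = 3, i = 2, i = 1, i = 0.
Intersections between consecutive envelope lines give the roots: for adjacent envelope indices i < j the intersection is x = (a_i − a_j) / (j − i). Reading off the sorted break points: {-7, -6, 1, 7}.
Verification: at each break x_0, at least two indices attain the minimum of min_i(a_i + i · x_0).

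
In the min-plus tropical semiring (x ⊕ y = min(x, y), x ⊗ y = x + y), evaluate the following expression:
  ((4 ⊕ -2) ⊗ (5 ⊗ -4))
((4 ⊕ -2) ⊗ (5 ⊗ -4)) = -1

Expand innermost to outermost. Recall ⊕ takes the minimum of its arguments and ⊗ takes their sum. Working out the expression ((4 ⊕ -2) ⊗ (5 ⊗ -4)) gives -1.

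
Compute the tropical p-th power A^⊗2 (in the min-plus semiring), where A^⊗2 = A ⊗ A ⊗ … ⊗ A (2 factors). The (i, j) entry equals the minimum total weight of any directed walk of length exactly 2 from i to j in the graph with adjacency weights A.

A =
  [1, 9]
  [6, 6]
A^⊗2 =
  [2, 10]
  [7, 12]

Each entry (A^⊗2)_ij equals the minimum over all length-2 walks i = v_0 → v_1 → … → v_2 = j of Σ_t A[v_t][v_{t+1}]. For example, for (i, j) = (0, 1) we minimise over 2 possible intermediate vertex sequences; the minimum is 10, attained along the walk 0 → 0 → 1.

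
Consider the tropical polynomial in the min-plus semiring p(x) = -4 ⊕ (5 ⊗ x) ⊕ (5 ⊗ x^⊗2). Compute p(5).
p(5) = -4

A tropical monomial a ⊗ x^⊗i evaluates to a + i · x. Evaluating each term at x = 5:
  Term 0 contributes -4 + 0 · 5 = -4
  Term 1 contributes 5 + 1 · 5 = 10
  Term 2 contributes 5 + 2 · 5 = 15
p(5) = ⊕ of these = min[-4, 10, 15] = -4.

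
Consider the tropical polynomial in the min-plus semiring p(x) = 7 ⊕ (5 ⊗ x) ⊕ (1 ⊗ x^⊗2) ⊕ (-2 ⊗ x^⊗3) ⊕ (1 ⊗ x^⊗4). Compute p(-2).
p(-2) = -8

A tropical monomial a ⊗ x^⊗i evaluates to a + i · x. Evaluating each term at x = -2:
  Term 0 contributes 7 + 0 · -2 = 7
  Term 1 contributes 5 + 1 · -2 = 3
  Term 2 contributes 1 + 2 · -2 = -3
  Term 3 contributes -2 + 3 · -2 = -8
  Term 4 contributes 1 + 4 · -2 = -7
p(-2) = ⊕ of these = min[7, 3, -3, -8, -7] = -8.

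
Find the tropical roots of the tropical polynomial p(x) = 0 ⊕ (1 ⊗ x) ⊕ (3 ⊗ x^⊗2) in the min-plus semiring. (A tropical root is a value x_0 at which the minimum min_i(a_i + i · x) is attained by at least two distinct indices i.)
Roots: {-2, -1}

Each tropical root is a break point of the lower envelope of the lines y = a_i + i · x (there are 3 lines, with slopes 0, 1, ..., 2). Only the lines that attain the minimum somewhere contribute to roots; other lines are dominated. Here the surviving (envelope) indices are i = 2, i = 1, i = 0.
Intersections between consecutive envelope lines give the roots: for adjacent envelope indices i < j the intersection is x = (a_i − a_j) / (j − i). Reading off the sorted break points: {-2, -1}.
Verification: at each break x_0, at least two indices attain the minimum of min_i(a_i + i · x_0).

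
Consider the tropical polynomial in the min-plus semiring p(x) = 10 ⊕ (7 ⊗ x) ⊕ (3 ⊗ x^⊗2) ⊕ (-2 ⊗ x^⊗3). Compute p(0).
p(0) = -2

A tropical monomial a ⊗ x^⊗i evaluates to a + i · x. Evaluating each term at x = 0:
  Term 0 contributes 10 + 0 · 0 = 10
  Term 1 contributes 7 + 1 · 0 = 7
  Term 2 contributes 3 + 2 · 0 = 3
  Term 3 contributes -2 + 3 · 0 = -2
p(0) = ⊕ of these = min[10, 7, 3, -2] = -2.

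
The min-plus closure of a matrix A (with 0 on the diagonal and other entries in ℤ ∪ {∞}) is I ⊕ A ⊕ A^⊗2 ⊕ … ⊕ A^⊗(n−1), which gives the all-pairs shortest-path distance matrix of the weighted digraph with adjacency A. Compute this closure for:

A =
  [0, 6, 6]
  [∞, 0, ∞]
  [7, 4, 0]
Closure =
  [0, 6, 6]
  [∞, 0, ∞]
  [7, 4, 0]

This is the Floyd-Warshall all-pairs shortest-path computation. For each intermediate vertex k = 0, 1, …, 2, update dist[i][j] ← min(dist[i][j], dist[i][k] + dist[k][j]). The final matrix gives, for each (i, j), the minimum total weight of any directed path from i to j (possibly empty when i = j).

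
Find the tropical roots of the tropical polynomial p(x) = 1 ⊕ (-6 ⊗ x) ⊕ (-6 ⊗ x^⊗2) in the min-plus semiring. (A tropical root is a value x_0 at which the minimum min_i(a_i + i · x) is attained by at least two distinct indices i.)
Roots: {0, 7}

Each tropical root is a break point of the lower envelope of the lines y = a_i + i · x (there are 3 lines, with slopes 0, 1, ..., 2). Only the lines that attain the minimum somewhere contribute to roots; other lines are dominated. Here the surviving (envelope) indices are i = 2, i = 1, i = 0.
Intersections between consecutive envelope lines give the roots: for adjacent envelope indices i < j the intersection is x = (a_i − a_j) / (j − i). Reading off the sorted break points: {0, 7}.
Verification: at each break x_0, at least two indices attain the minimum of min_i(a_i + i · x_0).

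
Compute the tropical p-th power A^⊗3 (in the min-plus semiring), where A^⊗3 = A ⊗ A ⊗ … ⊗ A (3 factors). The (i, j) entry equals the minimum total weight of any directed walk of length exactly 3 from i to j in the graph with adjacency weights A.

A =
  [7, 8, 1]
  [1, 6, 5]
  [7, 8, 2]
A^⊗3 =
  [10, 11, 5]
  [9, 10, 4]
  [11, 12, 6]

Each entry (A^⊗3)_ij equals the minimum over all length-3 walks i = v_0 → v_1 → … → v_3 = j of Σ_t A[v_t][v_{t+1}]. For example, for (i, j) = (0, 2) we minimise over 9 possible intermediate vertex sequences; the minimum is 5, attained along the walk 0 → 2 → 2 → 2.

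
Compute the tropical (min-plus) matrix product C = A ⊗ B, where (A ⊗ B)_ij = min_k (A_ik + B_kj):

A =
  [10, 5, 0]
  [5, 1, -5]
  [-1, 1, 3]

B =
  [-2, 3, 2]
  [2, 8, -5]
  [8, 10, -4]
A ⊗ B =
  [7, 10, -4]
  [3, 5, -9]
  [-3, 2, -4]

Apply the min-plus product entry-by-entry:
  C[0][0] = min over k of (A[0][0] + B[0][0] = 10 + -2 = 8, A[0][1] + B[1][0] = 5 + 2 = 7, A[0][2] + B[2][0] = 0 + 8 = 8) = 7 (attained at k = 1)
  C[0][1] = min over k of (A[0][0] + B[0][1] = 10 + 3 = 13, A[0][1] + B[1][1] = 5 + 8 = 13, A[0][2] + B[2][1] = 0 + 10 = 10) = 10 (attained at k = 2)
  C[0][2] = min over k of (A[0][0] + B[0][2] = 10 + 2 = 12, A[0][1] + B[1][2] = 5 + -5 = 0, A[0][2] + B[2][2] = 0 + -4 = -4) = -4 (attained at k = 2)
  C[1][0] = min over k of (A[1][0] + B[0][0] = 5 + -2 = 3, A[1][1] + B[1][0] = 1 + 2 = 3, A[1][2] + B[2][0] = -5 + 8 = 3) = 3 (attained at k = 0)
  C[1][1] = min over k of (A[1][0] + B[0][1] = 5 + 3 = 8, A[1][1] + B[1][1] = 1 + 8 = 9, A[1][2] + B[2][1] = -5 + 10 = 5) = 5 (attained at k = 2)
  C[1][2] = min over k of (A[1][0] + B[0][2] = 5 + 2 = 7, A[1][1] + B[1][2] = 1 + -5 = -4, A[1][2] + B[2][2] = -5 + -4 = -9) = -9 (attained at k = 2)
  C[2][0] = min over k of (A[2][0] + B[0][0] = -1 + -2 = -3, A[2][1] + B[1][0] = 1 + 2 = 3, A[2][2] + B[2][0] = 3 + 8 = 11) = -3 (attained at k = 0)
  C[2][1] = min over k of (A[2][0] + B[0][1] = -1 + 3 = 2, A[2][1] + B[1][1] = 1 + 8 = 9, A[2][2] + B[2][1] = 3 + 10 = 13) = 2 (attained at k = 0)
  C[2][2] = min over k of (A[2][0] + B[0][2] = -1 + 2 = 1, A[2][1] + B[1][2] = 1 + -5 = -4, A[2][2] + B[2][2] = 3 + -4 = -1) = -4 (attained at k = 1)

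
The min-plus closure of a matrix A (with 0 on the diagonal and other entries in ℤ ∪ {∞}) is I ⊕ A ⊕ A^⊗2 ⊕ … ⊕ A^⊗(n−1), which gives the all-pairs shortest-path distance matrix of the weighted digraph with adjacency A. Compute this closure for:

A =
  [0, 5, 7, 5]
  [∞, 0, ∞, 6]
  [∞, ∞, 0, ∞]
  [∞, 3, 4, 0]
Closure =
  [0, 5, 7, 5]
  [∞, 0, 10, 6]
  [∞, ∞, 0, ∞]
  [∞, 3, 4, 0]

This is the Floyd-Warshall all-pairs shortest-path computation. For each intermediate vertex k = 0, 1, …, 3, update dist[i][j] ← min(dist[i][j], dist[i][k] + dist[k][j]). The final matrix gives, for each (i, j), the minimum total weight of any directed path from i to j (possibly empty when i = j).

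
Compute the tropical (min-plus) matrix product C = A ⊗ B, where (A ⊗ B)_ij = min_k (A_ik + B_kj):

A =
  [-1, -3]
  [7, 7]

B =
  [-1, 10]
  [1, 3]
A ⊗ B =
  [-2, 0]
  [6, 10]

Apply the min-plus product entry-by-entry:
  C[0][0] = min over k of (A[0][0] + B[0][0] = -1 + -1 = -2, A[0][1] + B[1][0] = -3 + 1 = -2) = -2 (attained at k = 0)
  C[0][1] = min over k of (A[0][0] + B[0][1] = -1 + 10 = 9, A[0][1] + B[1][1] = -3 + 3 = 0) = 0 (attained at k = 1)
  C[1][0] = min over k of (A[1][0] + B[0][0] = 7 + -1 = 6, A[1][1] + B[1][0] = 7 + 1 = 8) = 6 (attained at k = 0)
  C[1][1] = min over k of (A[1][0] + B[0][1] = 7 + 10 = 17, A[1][1] + B[1][1] = 7 + 3 = 10) = 10 (attained at k = 1)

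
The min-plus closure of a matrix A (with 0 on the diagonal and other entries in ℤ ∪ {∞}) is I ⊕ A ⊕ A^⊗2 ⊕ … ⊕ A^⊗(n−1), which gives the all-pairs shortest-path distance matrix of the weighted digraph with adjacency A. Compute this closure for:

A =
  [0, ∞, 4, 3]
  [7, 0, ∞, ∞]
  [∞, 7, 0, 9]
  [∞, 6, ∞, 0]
Closure =
  [0, 9, 4, 3]
  [7, 0, 11, 10]
  [14, 7, 0, 9]
  [13, 6, 17, 0]

This is the Floyd-Warshall all-pairs shortest-path computation. For each intermediate vertex k = 0, 1, …, 3, update dist[i][j] ← min(dist[i][j], dist[i][k] + dist[k][j]). The final matrix gives, for each (i, j), the minimum total weight of any directed path from i to j (possibly empty when i = j).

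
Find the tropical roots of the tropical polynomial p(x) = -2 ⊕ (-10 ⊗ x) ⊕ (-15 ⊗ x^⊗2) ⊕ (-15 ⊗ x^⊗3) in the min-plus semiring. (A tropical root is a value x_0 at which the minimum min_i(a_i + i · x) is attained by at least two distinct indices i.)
Roots: {0, 5, 8}

Each tropical root is a break point of the lower envelope of the lines y = a_i + i · x (there are 4 lines, with slopes 0, 1, ..., 3). Only the lines that attain the minimum somewhere contribute to roots; other lines are dominated. Here the surviving (envelope) indices are i = 3, i = 2, i = 1, i = 0.
Intersections between consecutive envelope lines give the roots: for adjacent envelope indices i < j the intersection is x = (a_i − a_j) / (j − i). Reading off the sorted break points: {0, 5, 8}.
Verification: at each break x_0, at least two indices attain the minimum of min_i(a_i + i · x_0).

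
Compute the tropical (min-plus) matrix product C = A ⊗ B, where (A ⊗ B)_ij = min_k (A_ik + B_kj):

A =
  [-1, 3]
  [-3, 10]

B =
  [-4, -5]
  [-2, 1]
A ⊗ B =
  [-5, -6]
  [-7, -8]

Apply the min-plus product entry-by-entry:
  C[0][0] = min over k of (A[0][0] + B[0][0] = -1 + -4 = -5, A[0][1] + B[1][0] = 3 + -2 = 1) = -5 (attained at k = 0)
  C[0][1] = min over k of (A[0][0] + B[0][1] = -1 + -5 = -6, A[0][1] + B[1][1] = 3 + 1 = 4) = -6 (attained at k = 0)
  C[1][0] = min over k of (A[1][0] + B[0][0] = -3 + -4 = -7, A[1][1] + B[1][0] = 10 + -2 = 8) = -7 (attained at k = 0)
  C[1][1] = min over k of (A[1][0] + B[0][1] = -3 + -5 = -8, A[1][1] + B[1][1] = 10 + 1 = 11) = -8 (attained at k = 0)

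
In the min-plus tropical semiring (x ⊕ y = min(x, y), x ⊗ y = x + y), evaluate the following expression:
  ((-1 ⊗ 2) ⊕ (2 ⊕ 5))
((-1 ⊗ 2) ⊕ (2 ⊕ 5)) = 1

Expand innermost to outermost. Recall ⊕ takes the minimum of its arguments and ⊗ takes their sum. Working out the expression ((-1 ⊗ 2) ⊕ (2 ⊕ 5)) gives 1.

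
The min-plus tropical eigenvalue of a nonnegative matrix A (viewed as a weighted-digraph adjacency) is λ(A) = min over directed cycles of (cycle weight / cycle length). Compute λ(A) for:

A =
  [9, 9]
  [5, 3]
λ(A) = 3

Enumerate directed cycles and compute their means (weight / length). Sample:
  cycle 0 → 0: weight = 9, length = 1, mean = 9/1 ≈ 9.000
  cycle 1 → 1: weight = 3, length = 1, mean = 3/1 ≈ 3.000
  cycle 0 → 1 → 0: weight = 14, length = 2, mean = 14/2 ≈ 7.000
  cycle 1 → 0 → 1: weight = 14, length = 2, mean = 14/2 ≈ 7.000
Minimum mean = 3.000, attained e.g. along the cycle 1 → 1 with weight 3 and length 1. So λ(A) = 3/1 = 3.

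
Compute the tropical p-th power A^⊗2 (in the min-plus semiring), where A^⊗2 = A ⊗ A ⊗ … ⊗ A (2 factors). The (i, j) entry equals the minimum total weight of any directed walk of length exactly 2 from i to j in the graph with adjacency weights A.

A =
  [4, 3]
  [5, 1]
A^⊗2 =
  [8, 4]
  [6, 2]

Each entry (A^⊗2)_ij equals the minimum over all length-2 walks i = v_0 → v_1 → … → v_2 = j of Σ_t A[v_t][v_{t+1}]. For example, for (i, j) = (0, 1) we minimise over 2 possible intermediate vertex sequences; the minimum is 4, attained along the walk 0 → 1 → 1.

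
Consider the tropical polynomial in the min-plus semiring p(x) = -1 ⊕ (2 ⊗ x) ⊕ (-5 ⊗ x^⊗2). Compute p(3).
p(3) = -1

A tropical monomial a ⊗ x^⊗i evaluates to a + i · x. Evaluating each term at x = 3:
  Term 0 contributes -1 + 0 · 3 = -1
  Term 1 contributes 2 + 1 · 3 = 5
  Term 2 contributes -5 + 2 · 3 = 1
p(3) = ⊕ of these = min[-1, 5, 1] = -1.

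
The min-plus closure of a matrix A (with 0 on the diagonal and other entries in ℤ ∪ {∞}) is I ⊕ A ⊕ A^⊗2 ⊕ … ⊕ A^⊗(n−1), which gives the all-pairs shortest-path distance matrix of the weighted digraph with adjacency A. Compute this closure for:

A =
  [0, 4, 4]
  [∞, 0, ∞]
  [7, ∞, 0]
Closure =
  [0, 4, 4]
  [∞, 0, ∞]
  [7, 11, 0]

This is the Floyd-Warshall all-pairs shortest-path computation. For each intermediate vertex k = 0, 1, …, 2, update dist[i][j] ← min(dist[i][j], dist[i][k] + dist[k][j]). The final matrix gives, for each (i, j), the minimum total weight of any directed path from i to j (possibly empty when i = j).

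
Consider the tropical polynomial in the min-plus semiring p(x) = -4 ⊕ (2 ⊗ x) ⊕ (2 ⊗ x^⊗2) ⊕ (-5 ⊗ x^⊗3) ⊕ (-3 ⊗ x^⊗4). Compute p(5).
p(5) = -4

A tropical monomial a ⊗ x^⊗i evaluates to a + i · x. Evaluating each term at x = 5:
  Term 0 contributes -4 + 0 · 5 = -4
  Term 1 contributes 2 + 1 · 5 = 7
  Term 2 contributes 2 + 2 · 5 = 12
  Term 3 contributes -5 + 3 · 5 = 10
  Term 4 contributes -3 + 4 · 5 = 17
p(5) = ⊕ of these = min[-4, 7, 12, 10, 17] = -4.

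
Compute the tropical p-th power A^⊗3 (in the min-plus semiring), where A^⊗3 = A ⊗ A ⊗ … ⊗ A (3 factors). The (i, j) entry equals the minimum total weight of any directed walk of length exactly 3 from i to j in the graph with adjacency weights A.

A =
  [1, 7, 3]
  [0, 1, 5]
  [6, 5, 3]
A^⊗3 =
  [3, 9, 5]
  [2, 3, 4]
  [6, 7, 8]

Each entry (A^⊗3)_ij equals the minimum over all length-3 walks i = v_0 → v_1 → … → v_3 = j of Σ_t A[v_t][v_{t+1}]. For example, for (i, j) = (0, 2) we minimise over 9 possible intermediate vertex sequences; the minimum is 5, attained along the walk 0 → 0 → 0 → 2.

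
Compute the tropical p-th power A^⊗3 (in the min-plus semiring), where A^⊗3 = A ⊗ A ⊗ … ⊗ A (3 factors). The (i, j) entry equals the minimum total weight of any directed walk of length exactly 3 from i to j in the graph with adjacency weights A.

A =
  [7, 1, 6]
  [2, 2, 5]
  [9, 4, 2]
A^⊗3 =
  [5, 4, 8]
  [5, 5, 8]
  [8, 7, 6]

Each entry (A^⊗3)_ij equals the minimum over all length-3 walks i = v_0 → v_1 → … → v_3 = j of Σ_t A[v_t][v_{t+1}]. For example, for (i, j) = (0, 2) we minimise over 9 possible intermediate vertex sequences; the minimum is 8, attained along the walk 0 → 1 → 1 → 2.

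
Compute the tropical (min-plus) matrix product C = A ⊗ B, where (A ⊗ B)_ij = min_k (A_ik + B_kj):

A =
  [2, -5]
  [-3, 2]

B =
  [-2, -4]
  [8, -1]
A ⊗ B =
  [0, -6]
  [-5, -7]

Apply the min-plus product entry-by-entry:
  C[0][0] = min over k of (A[0][0] + B[0][0] = 2 + -2 = 0, A[0][1] + B[1][0] = -5 + 8 = 3) = 0 (attained at k = 0)
  C[0][1] = min over k of (A[0][0] + B[0][1] = 2 + -4 = -2, A[0][1] + B[1][1] = -5 + -1 = -6) = -6 (attained at k = 1)
  C[1][0] = min over k of (A[1][0] + B[0][0] = -3 + -2 = -5, A[1][1] + B[1][0] = 2 + 8 = 10) = -5 (attained at k = 0)
  C[1][1] = min over k of (A[1][0] + B[0][1] = -3 + -4 = -7, A[1][1] + B[1][1] = 2 + -1 = 1) = -7 (attained at k = 0)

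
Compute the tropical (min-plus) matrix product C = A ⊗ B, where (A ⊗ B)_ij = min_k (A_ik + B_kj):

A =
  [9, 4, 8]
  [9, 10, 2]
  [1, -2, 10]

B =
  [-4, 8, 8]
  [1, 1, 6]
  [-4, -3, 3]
A ⊗ B =
  [4, 5, 10]
  [-2, -1, 5]
  [-3, -1, 4]

Apply the min-plus product entry-by-entry:
  C[0][0] = min over k of (A[0][0] + B[0][0] = 9 + -4 = 5, A[0][1] + B[1][0] = 4 + 1 = 5, A[0][2] + B[2][0] = 8 + -4 = 4) = 4 (attained at k = 2)
  C[0][1] = min over k of (A[0][0] + B[0][1] = 9 + 8 = 17, A[0][1] + B[1][1] = 4 + 1 = 5, A[0][2] + B[2][1] = 8 + -3 = 5) = 5 (attained at k = 1)
  C[0][2] = min over k of (A[0][0] + B[0][2] = 9 + 8 = 17, A[0][1] + B[1][2] = 4 + 6 = 10, A[0][2] + B[2][2] = 8 + 3 = 11) = 10 (attained at k = 1)
  C[1][0] = min over k of (A[1][0] + B[0][0] = 9 + -4 = 5, A[1][1] + B[1][0] = 10 + 1 = 11, A[1][2] + B[2][0] = 2 + -4 = -2) = -2 (attained at k = 2)
  C[1][1] = min over k of (A[1][0] + B[0][1] = 9 + 8 = 17, A[1][1] + B[1][1] = 10 + 1 = 11, A[1][2] + B[2][1] = 2 + -3 = -1) = -1 (attained at k = 2)
  C[1][2] = min over k of (A[1][0] + B[0][2] = 9 + 8 = 17, A[1][1] + B[1][2] = 10 + 6 = 16, A[1][2] + B[2][2] = 2 + 3 = 5) = 5 (attained at k = 2)
  C[2][0] = min over k of (A[2][0] + B[0][0] = 1 + -4 = -3, A[2][1] + B[1][0] = -2 + 1 = -1, A[2][2] + B[2][0] = 10 + -4 = 6) = -3 (attained at k = 0)
  C[2][1] = min over k of (A[2][0] + B[0][1] = 1 + 8 = 9, A[2][1] + B[1][1] = -2 + 1 = -1, A[2][2] + B[2][1] = 10 + -3 = 7) = -1 (attained at k = 1)
  C[2][2] = min over k of (A[2][0] + B[0][2] = 1 + 8 = 9, A[2][1] + B[1][2] = -2 + 6 = 4, A[2][2] + B[2][2] = 10 + 3 = 13) = 4 (attained at k = 1)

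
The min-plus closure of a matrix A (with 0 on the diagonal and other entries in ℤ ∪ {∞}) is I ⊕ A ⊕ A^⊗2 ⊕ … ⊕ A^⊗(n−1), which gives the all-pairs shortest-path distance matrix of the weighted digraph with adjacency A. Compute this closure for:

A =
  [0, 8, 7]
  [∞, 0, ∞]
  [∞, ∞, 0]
Closure =
  [0, 8, 7]
  [∞, 0, ∞]
  [∞, ∞, 0]

This is the Floyd-Warshall all-pairs shortest-path computation. For each intermediate vertex k = 0, 1, …, 2, update dist[i][j] ← min(dist[i][j], dist[i][k] + dist[k][j]). The final matrix gives, for each (i, j), the minimum total weight of any directed path from i to j (possibly empty when i = j).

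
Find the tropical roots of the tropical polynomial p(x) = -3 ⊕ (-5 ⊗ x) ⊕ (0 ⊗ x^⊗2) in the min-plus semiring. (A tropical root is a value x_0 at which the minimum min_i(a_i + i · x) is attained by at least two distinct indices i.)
Roots: {-5, 2}

Each tropical root is a break point of the lower envelope of the lines y = a_i + i · x (there are 3 lines, with slopes 0, 1, ..., 2). Only the lines that attain the minimum somewhere contribute to roots; other lines are dominated. Here the surviving (envelope) indices are i = 2, i = 1, i = 0.
Intersections between consecutive envelope lines give the roots: for adjacent envelope indices i < j the intersection is x = (a_i − a_j) / (j − i). Reading off the sorted break points: {-5, 2}.
Verification: at each break x_0, at least two indices attain the minimum of min_i(a_i + i · x_0).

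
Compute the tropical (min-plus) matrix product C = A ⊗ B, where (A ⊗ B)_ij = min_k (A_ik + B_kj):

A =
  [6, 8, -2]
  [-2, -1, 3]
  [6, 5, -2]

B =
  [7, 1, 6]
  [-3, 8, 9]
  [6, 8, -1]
A ⊗ B =
  [4, 6, -3]
  [-4, -1, 2]
  [2, 6, -3]

Apply the min-plus product entry-by-entry:
  C[0][0] = min over k of (A[0][0] + B[0][0] = 6 + 7 = 13, A[0][1] + B[1][0] = 8 + -3 = 5, A[0][2] + B[2][0] = -2 + 6 = 4) = 4 (attained at k = 2)
  C[0][1] = min over k of (A[0][0] + B[0][1] = 6 + 1 = 7, A[0][1] + B[1][1] = 8 + 8 = 16, A[0][2] + B[2][1] = -2 + 8 = 6) = 6 (attained at k = 2)
  C[0][2] = min over k of (A[0][0] + B[0][2] = 6 + 6 = 12, A[0][1] + B[1][2] = 8 + 9 = 17, A[0][2] + B[2][2] = -2 + -1 = -3) = -3 (attained at k = 2)
  C[1][0] = min over k of (A[1][0] + B[0][0] = -2 + 7 = 5, A[1][1] + B[1][0] = -1 + -3 = -4, A[1][2] + B[2][0] = 3 + 6 = 9) = -4 (attained at k = 1)
  C[1][1] = min over k of (A[1][0] + B[0][1] = -2 + 1 = -1, A[1][1] + B[1][1] = -1 + 8 = 7, A[1][2] + B[2][1] = 3 + 8 = 11) = -1 (attained at k = 0)
  C[1][2] = min over k of (A[1][0] + B[0][2] = -2 + 6 = 4, A[1][1] + B[1][2] = -1 + 9 = 8, A[1][2] + B[2][2] = 3 + -1 = 2) = 2 (attained at k = 2)
  C[2][0] = min over k of (A[2][0] + B[0][0] = 6 + 7 = 13, A[2][1] + B[1][0] = 5 + -3 = 2, A[2][2] + B[2][0] = -2 + 6 = 4) = 2 (attained at k = 1)
  C[2][1] = min over k of (A[2][0] + B[0][1] = 6 + 1 = 7, A[2][1] + B[1][1] = 5 + 8 = 13, A[2][2] + B[2][1] = -2 + 8 = 6) = 6 (attained at k = 2)
  C[2][2] = min over k of (A[2][0] + B[0][2] = 6 + 6 = 12, A[2][1] + B[1][2] = 5 + 9 = 14, A[2][2] + B[2][2] = -2 + -1 = -3) = -3 (attained at k = 2)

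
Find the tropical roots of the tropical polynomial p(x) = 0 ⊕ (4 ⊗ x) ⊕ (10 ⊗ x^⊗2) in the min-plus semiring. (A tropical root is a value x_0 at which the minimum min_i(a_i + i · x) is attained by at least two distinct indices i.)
Roots: {-6, -4}

Each tropical root is a break point of the lower envelope of the lines y = a_i + i · x (there are 3 lines, with slopes 0, 1, ..., 2). Only the lines that attain the minimum somewhere contribute to roots; other lines are dominated. Here the surviving (envelope) indices are i = 2, i = 1, i = 0.
Intersections between consecutive envelope lines give the roots: for adjacent envelope indices i < j the intersection is x = (a_i − a_j) / (j − i). Reading off the sorted break points: {-6, -4}.
Verification: at each break x_0, at least two indices attain the minimum of min_i(a_i + i · x_0).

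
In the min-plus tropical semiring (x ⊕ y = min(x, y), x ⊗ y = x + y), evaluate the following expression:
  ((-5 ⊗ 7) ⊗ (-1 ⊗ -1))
((-5 ⊗ 7) ⊗ (-1 ⊗ -1)) = 0

Expand innermost to outermost. Recall ⊕ takes the minimum of its arguments and ⊗ takes their sum. Working out the expression ((-5 ⊗ 7) ⊗ (-1 ⊗ -1)) gives 0.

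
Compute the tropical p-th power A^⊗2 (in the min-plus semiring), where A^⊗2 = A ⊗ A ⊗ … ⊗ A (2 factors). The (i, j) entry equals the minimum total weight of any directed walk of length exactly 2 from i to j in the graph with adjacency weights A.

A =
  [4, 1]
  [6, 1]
A^⊗2 =
  [7, 2]
  [7, 2]

Each entry (A^⊗2)_ij equals the minimum over all length-2 walks i = v_0 → v_1 → … → v_2 = j of Σ_t A[v_t][v_{t+1}]. For example, for (i, j) = (0, 1) we minimise over 2 possible intermediate vertex sequences; the minimum is 2, attained along the walk 0 → 1 → 1.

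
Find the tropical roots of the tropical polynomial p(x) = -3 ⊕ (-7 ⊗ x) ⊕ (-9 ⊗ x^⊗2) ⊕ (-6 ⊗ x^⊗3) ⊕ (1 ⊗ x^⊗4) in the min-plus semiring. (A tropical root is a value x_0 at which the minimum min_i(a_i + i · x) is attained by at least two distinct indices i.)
Roots: {-7, -3, 2, 4}

Each tropical root is a break point of the lower envelope of the lines y = a_i + i · x (there are 5 lines, with slopes 0, 1, ..., 4). Only the lines that attain the minimum somewhere contribute to roots; other lines are dominated. Here the surviving (envelope) indices are i = 4, i = 3, i = 2, i = 1, i = 0.
Intersections between consecutive envelope lines give the roots: for adjacent envelope indices i < j the intersection is x = (a_i − a_j) / (j − i). Reading off the sorted break points: {-7, -3, 2, 4}.
Verification: at each break x_0, at least two indices attain the minimum of min_i(a_i + i · x_0).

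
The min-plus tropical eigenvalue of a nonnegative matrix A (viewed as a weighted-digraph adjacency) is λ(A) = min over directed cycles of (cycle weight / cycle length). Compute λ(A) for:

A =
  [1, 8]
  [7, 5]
λ(A) = 1

Enumerate directed cycles and compute their means (weight / length). Sample:
  cycle 0 → 0: weight = 1, length = 1, mean = 1/1 ≈ 1.000
  cycle 1 → 1: weight = 5, length = 1, mean = 5/1 ≈ 5.000
  cycle 0 → 1 → 0: weight = 15, length = 2, mean = 15/2 ≈ 7.500
  cycle 1 → 0 → 1: weight = 15, length = 2, mean = 15/2 ≈ 7.500
Minimum mean = 1.000, attained e.g. along the cycle 0 → 0 with weight 1 and length 1. So λ(A) = 1/1 = 1.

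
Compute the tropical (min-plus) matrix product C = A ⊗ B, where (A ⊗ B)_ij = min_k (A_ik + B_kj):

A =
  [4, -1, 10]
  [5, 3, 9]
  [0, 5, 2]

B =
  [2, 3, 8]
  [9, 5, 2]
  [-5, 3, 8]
A ⊗ B =
  [5, 4, 1]
  [4, 8, 5]
  [-3, 3, 7]

Apply the min-plus product entry-by-entry:
  C[0][0] = min over k of (A[0][0] + B[0][0] = 4 + 2 = 6, A[0][1] + B[1][0] = -1 + 9 = 8, A[0][2] + B[2][0] = 10 + -5 = 5) = 5 (attained at k = 2)
  C[0][1] = min over k of (A[0][0] + B[0][1] = 4 + 3 = 7, A[0][1] + B[1][1] = -1 + 5 = 4, A[0][2] + B[2][1] = 10 + 3 = 13) = 4 (attained at k = 1)
  C[0][2] = min over k of (A[0][0] + B[0][2] = 4 + 8 = 12, A[0][1] + B[1][2] = -1 + 2 = 1, A[0][2] + B[2][2] = 10 + 8 = 18) = 1 (attained at k = 1)
  C[1][0] = min over k of (A[1][0] + B[0][0] = 5 + 2 = 7, A[1][1] + B[1][0] = 3 + 9 = 12, A[1][2] + B[2][0] = 9 + -5 = 4) = 4 (attained at k = 2)
  C[1][1] = min over k of (A[1][0] + B[0][1] = 5 + 3 = 8, A[1][1] + B[1][1] = 3 + 5 = 8, A[1][2] + B[2][1] = 9 + 3 = 12) = 8 (attained at k = 0)
  C[1][2] = min over k of (A[1][0] + B[0][2] = 5 + 8 = 13, A[1][1] + B[1][2] = 3 + 2 = 5, A[1][2] + B[2][2] = 9 + 8 = 17) = 5 (attained at k = 1)
  C[2][0] = min over k of (A[2][0] + B[0][0] = 0 + 2 = 2, A[2][1] + B[1][0] = 5 + 9 = 14, A[2][2] + B[2][0] = 2 + -5 = -3) = -3 (attained at k = 2)
  C[2][1] = min over k of (A[2][0] + B[0][1] = 0 + 3 = 3, A[2][1] + B[1][1] = 5 + 5 = 10, A[2][2] + B[2][1] = 2 + 3 = 5) = 3 (attained at k = 0)
  C[2][2] = min over k of (A[2][0] + B[0][2] = 0 + 8 = 8, A[2][1] + B[1][2] = 5 + 2 = 7, A[2][2] + B[2][2] = 2 + 8 = 10) = 7 (attained at k = 1)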